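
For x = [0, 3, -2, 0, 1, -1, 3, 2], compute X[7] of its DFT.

X[7] = Σ(n=0 to 7) x[n] · ω_8^(7n) where ω_8 = e^(-2πi/8)
= (0)·ω_8^0 + (3)·ω_8^7 + (-2)·ω_8^14 + (0)·ω_8^21 + (1)·ω_8^28 + (-1)·ω_8^35 + (3)·ω_8^42 + (2)·ω_8^49

X[7] = 3.2426-3.5858i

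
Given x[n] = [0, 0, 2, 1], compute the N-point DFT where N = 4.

X[k] = Σ(n=0 to 3) x[n] · ω_4^(nk)
where ω_4 = e^(-2πi/4)

Computing each X[k]:
X[0] = 3
X[1] = -2+1i
X[2] = 1
X[3] = -2-1i

X = [3, -2+1i, 1, -2-1i]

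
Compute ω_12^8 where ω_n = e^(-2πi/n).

ω_12^8 = e^(-2πi·8/12)
= cos(-2π·8/12) + i·sin(-2π·8/12)
= cos(-16π/12) + i·sin(-16π/12)

ω_12^8 = cos(-16π/12) + i·sin(-16π/12) = -0.5000+0.8660i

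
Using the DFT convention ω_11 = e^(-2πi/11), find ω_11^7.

ω_11^7 = e^(-2πi·7/11)
= cos(-2π·7/11) + i·sin(-2π·7/11)
= cos(-14π/11) + i·sin(-14π/11)

ω_11^7 = cos(-14π/11) + i·sin(-14π/11) = -0.6549+0.7557i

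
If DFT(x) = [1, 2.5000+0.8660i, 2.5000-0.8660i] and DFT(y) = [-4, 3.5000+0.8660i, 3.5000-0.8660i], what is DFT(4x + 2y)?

By linearity: DFT(4x + 2y) = 4·DFT(x) + 2·DFT(y)
= 4·[1, 2.5000+0.8660i, 2.5000-0.8660i] + 2·[-4, 3.5000+0.8660i, 3.5000-0.8660i]

Computing element-wise:
Z[0] = 4·(1) + 2·(-4) = -4
Z[1] = 4·(2.5000+0.8660i) + 2·(3.5000+0.8660i) = 17.0000+5.1960i
Z[2] = 4·(2.5000-0.8660i) + 2·(3.5000-0.8660i) = 17.0000-5.1960i

DFT(4x + 2y) = 4·X + 2·Y = [-4, 17.0000+5.1960i, 17.0000-5.1960i]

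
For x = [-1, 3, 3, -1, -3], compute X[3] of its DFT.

X[3] = Σ(n=0 to 4) x[n] · ω_5^(3n) where ω_5 = e^(-2πi/5)
= (-1)·ω_5^0 + (3)·ω_5^3 + (3)·ω_5^6 + (-1)·ω_5^9 + (-3)·ω_5^12

X[3] = -0.3820-0.2775i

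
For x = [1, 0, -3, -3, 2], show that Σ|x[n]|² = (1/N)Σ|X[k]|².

Time domain:
Σ|x[n]|² = |1|² + |0|² + |-3|² + |-3|² + |2|² = 23.0000

Frequency domain:
(1/5)Σ|X[k]|² = (1/5)(|-3|² + |6.4721+1.9021i|² + |-2.4721+1.1756i|² + |-2.4721-1.1756i|² + |6.4721-1.9021i|²) = (1/5)·115.0000 = 23.0000

Both sides agree, confirming Parseval's theorem.

Σ|x[n]|² = (1/N)Σ|X[k]|² = 23.0000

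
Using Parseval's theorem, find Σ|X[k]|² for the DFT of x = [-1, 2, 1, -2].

Parseval: Σ|x[n]|² = (1/N)Σ|X[k]|², so Σ|X[k]|² = N·Σ|x[n]|² = 4·10.0000

Σ|X[k]|² = N·Σ|x[n]|² = 4·10.0000 = 40.0000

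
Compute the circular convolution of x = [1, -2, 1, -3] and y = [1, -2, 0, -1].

(x ⊛ y)[n] = Σ(m=0 to 3) x[m] · y[(n-m) mod 4]

Computing each output sample:
(x ⊛ y)[0] = 9
(x ⊛ y)[1] = -5
(x ⊛ y)[2] = 8
(x ⊛ y)[3] = -6

x ⊛ y = [9, -5, 8, -6]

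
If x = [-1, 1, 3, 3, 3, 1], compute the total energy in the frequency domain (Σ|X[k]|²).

Parseval: Σ|x[n]|² = (1/N)Σ|X[k]|², so Σ|X[k]|² = N·Σ|x[n]|² = 6·30.0000

Σ|X[k]|² = N·Σ|x[n]|² = 6·30.0000 = 180.0000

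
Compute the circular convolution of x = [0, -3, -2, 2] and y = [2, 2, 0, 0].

(x ⊛ y)[n] = Σ(m=0 to 3) x[m] · y[(n-m) mod 4]

Computing each output sample:
(x ⊛ y)[0] = 4
(x ⊛ y)[1] = -6
(x ⊛ y)[2] = -10
(x ⊛ y)[3] = 0

x ⊛ y = [4, -6, -10, 0]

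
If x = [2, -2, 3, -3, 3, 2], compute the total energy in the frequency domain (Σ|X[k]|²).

Parseval: Σ|x[n]|² = (1/N)Σ|X[k]|², so Σ|X[k]|² = N·Σ|x[n]|² = 6·39.0000

Σ|X[k]|² = N·Σ|x[n]|² = 6·39.0000 = 234.0000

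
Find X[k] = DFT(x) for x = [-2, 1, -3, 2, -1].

X[k] = Σ(n=0 to 4) x[n] · ω_5^(nk)
where ω_5 = e^(-2πi/5)

Computing each X[k]:
X[0] = -3
X[1] = -1.1910+1.0368i
X[2] = -2.3090-5.9309i
X[3] = -2.3090+5.9309i
X[4] = -1.1910-1.0368i

X = [-3, -1.1910+1.0368i, -2.3090-5.9309i, -2.3090+5.9309i, -1.1910-1.0368i]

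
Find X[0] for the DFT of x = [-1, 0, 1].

X[0] = Σ(n=0 to 2) x[n] · ω_3^0 = Σ x[n]
= (-1) + (0) + (1)

X[0] = 0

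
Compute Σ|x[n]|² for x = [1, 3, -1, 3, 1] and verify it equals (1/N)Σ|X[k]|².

Time domain:
Σ|x[n]|² = |1|² + |3|² + |-1|² + |3|² + |1|² = 21.0000

Frequency domain:
(1/5)Σ|X[k]|² = (1/5)(|7|² + |0.6180+0.4490i|² + |-1.6180-4.9798i|² + |-1.6180+4.9798i|² + |0.6180-0.4490i|²) = (1/5)·105.0000 = 21.0000

Both sides agree, confirming Parseval's theorem.

Σ|x[n]|² = (1/N)Σ|X[k]|² = 21.0000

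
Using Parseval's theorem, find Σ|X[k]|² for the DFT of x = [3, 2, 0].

Parseval: Σ|x[n]|² = (1/N)Σ|X[k]|², so Σ|X[k]|² = N·Σ|x[n]|² = 3·13.0000

Σ|X[k]|² = N·Σ|x[n]|² = 3·13.0000 = 39.0000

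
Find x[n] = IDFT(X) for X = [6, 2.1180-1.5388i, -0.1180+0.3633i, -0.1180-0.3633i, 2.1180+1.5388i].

x[n] = (1/5) Σ(k=0 to 4) X[k] · e^(2πikn/5)

Computing each x[n]:
x[0] = 2
x[1] = 2
x[2] = 1
x[3] = 0
x[4] = 1

x = [2, 2, 1, 0, 1]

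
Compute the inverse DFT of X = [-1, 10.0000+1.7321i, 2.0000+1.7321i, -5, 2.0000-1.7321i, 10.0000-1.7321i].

x[n] = (1/6) Σ(k=0 to 5) X[k] · e^(2πikn/6)

Computing each x[n]:
x[0] = 3
x[1] = 1
x[2] = -3
x[3] = -2
x[4] = -3
x[5] = 3

x = [3, 1, -3, -2, -3, 3]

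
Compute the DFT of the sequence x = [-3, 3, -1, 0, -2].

X[k] = Σ(n=0 to 4) x[n] · ω_5^(nk)
where ω_5 = e^(-2πi/5)

Computing each X[k]:
X[0] = -3
X[1] = -1.8820-4.1675i
X[2] = -4.1180-3.8900i
X[3] = -4.1180+3.8900i
X[4] = -1.8820+4.1675i

X = [-3, -1.8820-4.1675i, -4.1180-3.8900i, -4.1180+3.8900i, -1.8820+4.1675i]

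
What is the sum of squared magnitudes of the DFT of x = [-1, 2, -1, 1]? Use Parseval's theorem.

Parseval: Σ|x[n]|² = (1/N)Σ|X[k]|², so Σ|X[k]|² = N·Σ|x[n]|² = 4·7.0000

Σ|X[k]|² = N·Σ|x[n]|² = 4·7.0000 = 28.0000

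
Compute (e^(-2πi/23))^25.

Since ω_23^23 = 1, powers reduce modulo 23.
25 mod 23 = 2
So ω_23^25 = ω_23^2 = e^(-2πi·2/23)

ω_23^25 = ω_23^2 = 0.8544-0.5196i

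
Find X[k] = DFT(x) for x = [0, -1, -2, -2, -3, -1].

X[k] = Σ(n=0 to 5) x[n] · ω_6^(nk)
where ω_6 = e^(-2πi/6)

Computing each X[k]:
X[0] = -9
X[1] = 3.5000-0.8660i
X[2] = 1.5000+0.8660i
X[3] = -1
X[4] = 1.5000-0.8660i
X[5] = 3.5000+0.8660i

X = [-9, 3.5000-0.8660i, 1.5000+0.8660i, -1, 1.5000-0.8660i, 3.5000+0.8660i]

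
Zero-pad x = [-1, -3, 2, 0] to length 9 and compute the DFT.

Original 4-point DFT: [-2, -3+3i, 4, -3-3i]
Zero-padded 9-point DFT provides frequency interpolation.

DFT_9([x, 0, ...]) = [-2, -2.9508-0.0413i, -3.4003+2.2704i, -0.5000+4.3301i, 3.3512+2.3116i, 3.3512-2.3116i, -0.5000-4.3301i, -3.4003-2.2704i, -2.9508+0.0413i]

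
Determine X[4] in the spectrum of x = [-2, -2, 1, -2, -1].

X[4] = Σ(n=0 to 4) x[n] · ω_5^(4n) where ω_5 = e^(-2πi/5)
= (-2)·ω_5^0 + (-2)·ω_5^4 + (1)·ω_5^8 + (-2)·ω_5^12 + (-1)·ω_5^16

X[4] = -2.1180+0.8123i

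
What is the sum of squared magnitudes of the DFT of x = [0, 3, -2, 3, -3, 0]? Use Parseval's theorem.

Parseval: Σ|x[n]|² = (1/N)Σ|X[k]|², so Σ|X[k]|² = N·Σ|x[n]|² = 6·31.0000

Σ|X[k]|² = N·Σ|x[n]|² = 6·31.0000 = 186.0000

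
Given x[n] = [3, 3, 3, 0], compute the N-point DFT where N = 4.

X[k] = Σ(n=0 to 3) x[n] · ω_4^(nk)
where ω_4 = e^(-2πi/4)

Computing each X[k]:
X[0] = 9
X[1] = -3i
X[2] = 3
X[3] = 3i

X = [9, -3i, 3, 3i]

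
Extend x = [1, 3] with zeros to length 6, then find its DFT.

Original 2-point DFT: [4, -2]
Zero-padded 6-point DFT provides frequency interpolation.

DFT_6([x, 0, ...]) = [4, 2.5000-2.5981i, -0.5000-2.5981i, -2, -0.5000+2.5981i, 2.5000+2.5981i]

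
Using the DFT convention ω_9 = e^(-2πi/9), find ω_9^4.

ω_9^4 = e^(-2πi·4/9)
= cos(-2π·4/9) + i·sin(-2π·4/9)
= cos(-8π/9) + i·sin(-8π/9)

ω_9^4 = cos(-8π/9) + i·sin(-8π/9) = -0.9397-0.3420i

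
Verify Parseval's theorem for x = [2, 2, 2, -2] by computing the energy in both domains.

Time domain:
Σ|x[n]|² = |2|² + |2|² + |2|² + |-2|² = 16.0000

Frequency domain:
(1/4)Σ|X[k]|² = (1/4)(|4|² + |-4i|² + |4|² + |4i|²) = (1/4)·64.0000 = 16.0000

Both sides agree, confirming Parseval's theorem.

Σ|x[n]|² = (1/N)Σ|X[k]|² = 16.0000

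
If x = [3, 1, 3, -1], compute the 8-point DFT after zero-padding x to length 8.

Original 4-point DFT: [6, -2i, 6, 2i]
Zero-padded 8-point DFT provides frequency interpolation.

DFT_8([x, 0, ...]) = [6, 4.4142-3.0000i, -2i, 1.5858+3.0000i, 6, 1.5858-3.0000i, 2i, 4.4142+3.0000i]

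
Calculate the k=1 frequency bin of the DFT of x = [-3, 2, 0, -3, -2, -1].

X[1] = Σ(n=0 to 5) x[n] · ω_6^(1n) where ω_6 = e^(-2πi/6)
= (-3)·ω_6^0 + (2)·ω_6^1 + (0)·ω_6^2 + (-3)·ω_6^3 + (-2)·ω_6^4 + (-1)·ω_6^5

X[1] = 1.5000-4.3301i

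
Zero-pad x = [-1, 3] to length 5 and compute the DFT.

Original 2-point DFT: [2, -4]
Zero-padded 5-point DFT provides frequency interpolation.

DFT_5([x, 0, ...]) = [2, -0.0729-2.8532i, -3.4271-1.7634i, -3.4271+1.7634i, -0.0729+2.8532i]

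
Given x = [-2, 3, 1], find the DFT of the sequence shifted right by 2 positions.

Time shift by 2: X_shifted[k] = ω_3^(2k) · X[k]
Shifted x = [3, 1, -2]

DFT(x[n-2]) = [2, 3.5000-2.5981i, 3.5000+2.5981i]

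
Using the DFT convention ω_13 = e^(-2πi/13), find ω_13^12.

ω_13^12 = e^(-2πi·12/13)
= cos(-2π·12/13) + i·sin(-2π·12/13)
= cos(-24π/13) + i·sin(-24π/13)

ω_13^12 = cos(-24π/13) + i·sin(-24π/13) = 0.8855+0.4647i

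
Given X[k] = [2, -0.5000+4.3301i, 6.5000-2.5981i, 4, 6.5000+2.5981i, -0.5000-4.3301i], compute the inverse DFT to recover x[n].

x[n] = (1/6) Σ(k=0 to 5) X[k] · e^(2πikn/6)

Computing each x[n]:
x[0] = 3
x[1] = -2
x[2] = -2
x[3] = 2
x[4] = 2
x[5] = -1

x = [3, -2, -2, 2, 2, -1]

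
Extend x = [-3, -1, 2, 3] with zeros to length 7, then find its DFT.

Original 4-point DFT: [1, -5+4i, -3, -5-4i]
Zero-padded 7-point DFT provides frequency interpolation.

DFT_7([x, 0, ...]) = [1, -6.7714-2.4697i, -2.7089+4.1882i, -1.5196-0.9272i, -1.5196+0.9272i, -2.7089-4.1882i, -6.7714+2.4697i]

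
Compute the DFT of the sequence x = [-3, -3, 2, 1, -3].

X[k] = Σ(n=0 to 4) x[n] · ω_5^(nk)
where ω_5 = e^(-2πi/5)

Computing each X[k]:
X[0] = -6
X[1] = -7.2812-0.5878i
X[2] = 2.7812+0.9511i
X[3] = 2.7812-0.9511i
X[4] = -7.2812+0.5878i

X = [-6, -7.2812-0.5878i, 2.7812+0.9511i, 2.7812-0.9511i, -7.2812+0.5878i]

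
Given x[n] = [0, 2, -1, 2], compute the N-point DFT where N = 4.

X[k] = Σ(n=0 to 3) x[n] · ω_4^(nk)
where ω_4 = e^(-2πi/4)

Computing each X[k]:
X[0] = 3
X[1] = 1
X[2] = -5
X[3] = 1

X = [3, 1, -5, 1]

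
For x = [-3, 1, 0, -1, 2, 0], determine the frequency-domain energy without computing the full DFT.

Parseval: Σ|x[n]|² = (1/N)Σ|X[k]|², so Σ|X[k]|² = N·Σ|x[n]|² = 6·15.0000

Σ|X[k]|² = N·Σ|x[n]|² = 6·15.0000 = 90.0000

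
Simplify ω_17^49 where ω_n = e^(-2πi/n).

Since ω_17^17 = 1, powers reduce modulo 17.
49 mod 17 = 15
So ω_17^49 = ω_17^15 = e^(-2πi·15/17)

ω_17^49 = ω_17^15 = 0.7390+0.6737i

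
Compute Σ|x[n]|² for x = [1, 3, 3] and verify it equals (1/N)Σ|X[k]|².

Time domain:
Σ|x[n]|² = |1|² + |3|² + |3|² = 19.0000

Frequency domain:
(1/3)Σ|X[k]|² = (1/3)(|7|² + |-2|² + |-2|²) = (1/3)·57.0000 = 19.0000

Both sides agree, confirming Parseval's theorem.

Σ|x[n]|² = (1/N)Σ|X[k]|² = 19.0000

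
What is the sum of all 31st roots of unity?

Sum of all nth roots of unity equals 0 for n > 1 (geometric series with r ≠ 1).

0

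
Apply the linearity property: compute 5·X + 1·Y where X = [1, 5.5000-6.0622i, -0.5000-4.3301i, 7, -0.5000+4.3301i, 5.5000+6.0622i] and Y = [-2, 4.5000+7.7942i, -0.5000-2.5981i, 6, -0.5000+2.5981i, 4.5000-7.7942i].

By linearity: DFT(5x + 1y) = 5·DFT(x) + 1·DFT(y)
= 5·[1, 5.5000-6.0622i, -0.5000-4.3301i, 7, -0.5000+4.3301i, 5.5000+6.0622i] + 1·[-2, 4.5000+7.7942i, -0.5000-2.5981i, 6, -0.5000+2.5981i, 4.5000-7.7942i]

Computing element-wise:
Z[0] = 5·(1) + 1·(-2) = 3
Z[1] = 5·(5.5000-6.0622i) + 1·(4.5000+7.7942i) = 32.0000-22.5168i
Z[2] = 5·(-0.5000-4.3301i) + 1·(-0.5000-2.5981i) = -3.0000-24.2486i
Z[3] = 5·(7) + 1·(6) = 41
Z[4] = 5·(-0.5000+4.3301i) + 1·(-0.5000+2.5981i) = -3.0000+24.2486i
Z[5] = 5·(5.5000+6.0622i) + 1·(4.5000-7.7942i) = 32.0000+22.5168i

DFT(5x + 1y) = 5·X + 1·Y = [3, 32.0000-22.5168i, -3.0000-24.2486i, 41, -3.0000+24.2486i, 32.0000+22.5168i]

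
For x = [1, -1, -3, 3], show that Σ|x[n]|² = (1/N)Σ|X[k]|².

Time domain:
Σ|x[n]|² = |1|² + |-1|² + |-3|² + |3|² = 20.0000

Frequency domain:
(1/4)Σ|X[k]|² = (1/4)(|0|² + |4+4i|² + |-4|² + |4-4i|²) = (1/4)·80.0000 = 20.0000

Both sides agree, confirming Parseval's theorem.

Σ|x[n]|² = (1/N)Σ|X[k]|² = 20.0000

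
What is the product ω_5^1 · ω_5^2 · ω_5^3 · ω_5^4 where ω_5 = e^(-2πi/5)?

The primitive 5th roots of unity are ω_5^k for k coprime to 5: k ∈ {1, 2, 3, 4}
Their product equals the constant term of the cyclotomic polynomial Φ_5(x) up to sign.
For n ≥ 3, the product of all primitive nth roots of unity is 1. (For n=1 it is 1; for n=2 it is -1.)

1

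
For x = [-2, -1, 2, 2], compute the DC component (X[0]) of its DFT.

X[0] = Σ(n=0 to 3) x[n] · ω_4^0 = Σ x[n]
= (-2) + (-1) + (2) + (2)

X[0] = 1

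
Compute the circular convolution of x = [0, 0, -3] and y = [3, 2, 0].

(x ⊛ y)[n] = Σ(m=0 to 2) x[m] · y[(n-m) mod 3]

Computing each output sample:
(x ⊛ y)[0] = -6
(x ⊛ y)[1] = 0
(x ⊛ y)[2] = -9

x ⊛ y = [-6, 0, -9]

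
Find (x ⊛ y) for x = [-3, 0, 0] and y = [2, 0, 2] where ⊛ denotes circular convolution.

(x ⊛ y)[n] = Σ(m=0 to 2) x[m] · y[(n-m) mod 3]

Computing each output sample:
(x ⊛ y)[0] = -6
(x ⊛ y)[1] = 0
(x ⊛ y)[2] = -6

x ⊛ y = [-6, 0, -6]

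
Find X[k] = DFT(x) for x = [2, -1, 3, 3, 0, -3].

X[k] = Σ(n=0 to 5) x[n] · ω_6^(nk)
where ω_6 = e^(-2πi/6)

Computing each X[k]:
X[0] = 4
X[1] = -4.5000-4.3301i
X[2] = 5.5000+0.8660i
X[3] = 6
X[4] = 5.5000-0.8660i
X[5] = -4.5000+4.3301i

X = [4, -4.5000-4.3301i, 5.5000+0.8660i, 6, 5.5000-0.8660i, -4.5000+4.3301i]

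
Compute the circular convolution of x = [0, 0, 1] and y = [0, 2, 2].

(x ⊛ y)[n] = Σ(m=0 to 2) x[m] · y[(n-m) mod 3]

Computing each output sample:
(x ⊛ y)[0] = 2
(x ⊛ y)[1] = 2
(x ⊛ y)[2] = 0

x ⊛ y = [2, 2, 0]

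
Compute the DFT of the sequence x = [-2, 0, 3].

X[k] = Σ(n=0 to 2) x[n] · ω_3^(nk)
where ω_3 = e^(-2πi/3)

Computing each X[k]:
X[0] = 1
X[1] = -3.5000+2.5981i
X[2] = -3.5000-2.5981i

X = [1, -3.5000+2.5981i, -3.5000-2.5981i]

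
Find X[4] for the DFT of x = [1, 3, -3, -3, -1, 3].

X[4] = Σ(n=0 to 5) x[n] · ω_6^(4n) where ω_6 = e^(-2πi/6)
= (1)·ω_6^0 + (3)·ω_6^4 + (-3)·ω_6^8 + (-3)·ω_6^12 + (-1)·ω_6^16 + (3)·ω_6^20

X[4] = -3.0000+1.7321i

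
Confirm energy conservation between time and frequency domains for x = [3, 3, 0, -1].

Time domain:
Σ|x[n]|² = |3|² + |3|² + |0|² + |-1|² = 19.0000

Frequency domain:
(1/4)Σ|X[k]|² = (1/4)(|5|² + |3-4i|² + |1|² + |3+4i|²) = (1/4)·76.0000 = 19.0000

Both sides agree, confirming Parseval's theorem.

Σ|x[n]|² = (1/N)Σ|X[k]|² = 19.0000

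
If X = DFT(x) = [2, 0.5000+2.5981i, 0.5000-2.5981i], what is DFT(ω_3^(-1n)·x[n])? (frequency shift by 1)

Modulation property: DFT(ω_3^(-1n)·x[n]) = X[(k-1) mod 3], so circularly shift X by 1 positions.

X[k-1] = [0.5000-2.5981i, 2, 0.5000+2.5981i]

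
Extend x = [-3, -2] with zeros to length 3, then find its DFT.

Original 2-point DFT: [-5, -1]
Zero-padded 3-point DFT provides frequency interpolation.

DFT_3([x, 0, ...]) = [-5, -2.0000+1.7321i, -2.0000-1.7321i]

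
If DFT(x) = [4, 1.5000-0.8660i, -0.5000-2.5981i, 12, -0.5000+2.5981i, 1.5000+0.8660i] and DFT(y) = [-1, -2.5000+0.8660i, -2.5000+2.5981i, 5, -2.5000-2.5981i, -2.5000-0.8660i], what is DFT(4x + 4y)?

By linearity: DFT(4x + 4y) = 4·DFT(x) + 4·DFT(y)
= 4·[4, 1.5000-0.8660i, -0.5000-2.5981i, 12, -0.5000+2.5981i, 1.5000+0.8660i] + 4·[-1, -2.5000+0.8660i, -2.5000+2.5981i, 5, -2.5000-2.5981i, -2.5000-0.8660i]

Computing element-wise:
Z[0] = 4·(4) + 4·(-1) = 12
Z[1] = 4·(1.5000-0.8660i) + 4·(-2.5000+0.8660i) = -4
Z[2] = 4·(-0.5000-2.5981i) + 4·(-2.5000+2.5981i) = -12
Z[3] = 4·(12) + 4·(5) = 68
Z[4] = 4·(-0.5000+2.5981i) + 4·(-2.5000-2.5981i) = -12
Z[5] = 4·(1.5000+0.8660i) + 4·(-2.5000-0.8660i) = -4

DFT(4x + 4y) = 4·X + 4·Y = [12, -4, -12, 68, -12, -4]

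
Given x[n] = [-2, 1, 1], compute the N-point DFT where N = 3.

X[k] = Σ(n=0 to 2) x[n] · ω_3^(nk)
where ω_3 = e^(-2πi/3)

Computing each X[k]:
X[0] = 0
X[1] = -3
X[2] = -3

X = [0, -3, -3]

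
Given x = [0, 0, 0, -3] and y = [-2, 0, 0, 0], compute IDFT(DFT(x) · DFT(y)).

(x ⊛ y)[n] = Σ(m=0 to 3) x[m] · y[(n-m) mod 4]

Computing each output sample:
(x ⊛ y)[0] = 0
(x ⊛ y)[1] = 0
(x ⊛ y)[2] = 0
(x ⊛ y)[3] = 6

x ⊛ y = [0, 0, 0, 6]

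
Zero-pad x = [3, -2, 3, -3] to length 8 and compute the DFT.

Original 4-point DFT: [1, -1i, 11, 1i]
Zero-padded 8-point DFT provides frequency interpolation.

DFT_8([x, 0, ...]) = [1, 3.7071+0.5355i, -1i, 2.2929+6.5355i, 11, 2.2929-6.5355i, 1i, 3.7071-0.5355i]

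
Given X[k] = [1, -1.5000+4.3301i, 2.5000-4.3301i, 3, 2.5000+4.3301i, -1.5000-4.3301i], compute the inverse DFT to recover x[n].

x[n] = (1/6) Σ(k=0 to 5) X[k] · e^(2πikn/6)

Computing each x[n]:
x[0] = 1
x[1] = -1
x[2] = -2
x[3] = 1
x[4] = 3
x[5] = -1

x = [1, -1, -2, 1, 3, -1]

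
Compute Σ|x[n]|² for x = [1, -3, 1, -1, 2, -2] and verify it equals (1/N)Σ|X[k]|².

Time domain:
Σ|x[n]|² = |1|² + |-3|² + |1|² + |-1|² + |2|² + |-2|² = 20.0000

Frequency domain:
(1/6)Σ|X[k]|² = (1/6)(|-2|² + |-2.0000+1.7321i|² + |1|² + |10|² + |1|² + |-2.0000-1.7321i|²) = (1/6)·120.0000 = 20.0000

Both sides agree, confirming Parseval's theorem.

Σ|x[n]|² = (1/N)Σ|X[k]|² = 20.0000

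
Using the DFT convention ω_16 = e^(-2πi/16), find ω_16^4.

ω_16^4 = e^(-2πi·4/16)
= cos(-2π·4/16) + i·sin(-2π·4/16)
= cos(-8π/16) + i·sin(-8π/16)

ω_16^4 = cos(-8π/16) + i·sin(-8π/16) = -1i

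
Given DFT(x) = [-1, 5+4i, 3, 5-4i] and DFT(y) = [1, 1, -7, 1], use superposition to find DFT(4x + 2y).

By linearity: DFT(4x + 2y) = 4·DFT(x) + 2·DFT(y)
= 4·[-1, 5+4i, 3, 5-4i] + 2·[1, 1, -7, 1]

Computing element-wise:
Z[0] = 4·(-1) + 2·(1) = -2
Z[1] = 4·(5+4i) + 2·(1) = 22+16i
Z[2] = 4·(3) + 2·(-7) = -2
Z[3] = 4·(5-4i) + 2·(1) = 22-16i

DFT(4x + 2y) = 4·X + 2·Y = [-2, 22+16i, -2, 22-16i]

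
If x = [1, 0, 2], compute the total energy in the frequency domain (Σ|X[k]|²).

Parseval: Σ|x[n]|² = (1/N)Σ|X[k]|², so Σ|X[k]|² = N·Σ|x[n]|² = 3·5.0000

Σ|X[k]|² = N·Σ|x[n]|² = 3·5.0000 = 15.0000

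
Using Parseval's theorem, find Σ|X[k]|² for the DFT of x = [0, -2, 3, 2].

Parseval: Σ|x[n]|² = (1/N)Σ|X[k]|², so Σ|X[k]|² = N·Σ|x[n]|² = 4·17.0000

Σ|X[k]|² = N·Σ|x[n]|² = 4·17.0000 = 68.0000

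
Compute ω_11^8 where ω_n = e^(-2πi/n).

ω_11^8 = e^(-2πi·8/11)
= cos(-2π·8/11) + i·sin(-2π·8/11)
= cos(-16π/11) + i·sin(-16π/11)

ω_11^8 = cos(-16π/11) + i·sin(-16π/11) = -0.1423+0.9898i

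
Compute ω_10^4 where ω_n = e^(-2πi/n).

ω_10^4 = e^(-2πi·4/10)
= cos(-2π·4/10) + i·sin(-2π·4/10)
= cos(-8π/10) + i·sin(-8π/10)

ω_10^4 = cos(-8π/10) + i·sin(-8π/10) = -0.8090-0.5878i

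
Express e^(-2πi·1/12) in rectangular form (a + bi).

ω_12^1 = e^(-2πi·1/12)
= cos(-2π·1/12) + i·sin(-2π·1/12)
= cos(-2π/12) + i·sin(-2π/12)

ω_12^1 = cos(-2π/12) + i·sin(-2π/12) = 0.8660-0.5000i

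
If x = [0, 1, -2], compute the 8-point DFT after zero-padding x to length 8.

Original 3-point DFT: [-1, 0.5000-2.5981i, 0.5000+2.5981i]
Zero-padded 8-point DFT provides frequency interpolation.

DFT_8([x, 0, ...]) = [-1, 0.7071+1.2929i, 2-1i, -0.7071-2.7071i, -3, -0.7071+2.7071i, 2+1i, 0.7071-1.2929i]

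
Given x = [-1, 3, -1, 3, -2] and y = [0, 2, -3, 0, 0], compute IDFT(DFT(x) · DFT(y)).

(x ⊛ y)[n] = Σ(m=0 to 4) x[m] · y[(n-m) mod 5]

Computing each output sample:
(x ⊛ y)[0] = -13
(x ⊛ y)[1] = 4
(x ⊛ y)[2] = 9
(x ⊛ y)[3] = -11
(x ⊛ y)[4] = 9

x ⊛ y = [-13, 4, 9, -11, 9]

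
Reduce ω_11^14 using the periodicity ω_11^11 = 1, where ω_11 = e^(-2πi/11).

Since ω_11^11 = 1, powers reduce modulo 11.
14 mod 11 = 3
So ω_11^14 = ω_11^3 = e^(-2πi·3/11)

ω_11^14 = ω_11^3 = -0.1423-0.9898i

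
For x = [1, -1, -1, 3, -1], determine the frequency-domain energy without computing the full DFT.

Parseval: Σ|x[n]|² = (1/N)Σ|X[k]|², so Σ|X[k]|² = N·Σ|x[n]|² = 5·13.0000

Σ|X[k]|² = N·Σ|x[n]|² = 5·13.0000 = 65.0000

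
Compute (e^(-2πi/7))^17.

Since ω_7^7 = 1, powers reduce modulo 7.
17 mod 7 = 3
So ω_7^17 = ω_7^3 = e^(-2πi·3/7)

ω_7^17 = ω_7^3 = -0.9010-0.4339i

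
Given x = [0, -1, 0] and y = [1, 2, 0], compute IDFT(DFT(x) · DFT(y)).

(x ⊛ y)[n] = Σ(m=0 to 2) x[m] · y[(n-m) mod 3]

Computing each output sample:
(x ⊛ y)[0] = 0
(x ⊛ y)[1] = -1
(x ⊛ y)[2] = -2

x ⊛ y = [0, -1, -2]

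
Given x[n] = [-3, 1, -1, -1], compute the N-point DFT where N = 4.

X[k] = Σ(n=0 to 3) x[n] · ω_4^(nk)
where ω_4 = e^(-2πi/4)

Computing each X[k]:
X[0] = -4
X[1] = -2-2i
X[2] = -4
X[3] = -2+2i

X = [-4, -2-2i, -4, -2+2i]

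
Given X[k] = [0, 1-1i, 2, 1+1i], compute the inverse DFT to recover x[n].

x[n] = (1/4) Σ(k=0 to 3) X[k] · e^(2πikn/4)

Computing each x[n]:
x[0] = 1
x[1] = 0
x[2] = 0
x[3] = -1

x = [1, 0, 0, -1]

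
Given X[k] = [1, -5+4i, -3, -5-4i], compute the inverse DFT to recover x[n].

x[n] = (1/4) Σ(k=0 to 3) X[k] · e^(2πikn/4)

Computing each x[n]:
x[0] = -3
x[1] = -1
x[2] = 2
x[3] = 3

x = [-3, -1, 2, 3]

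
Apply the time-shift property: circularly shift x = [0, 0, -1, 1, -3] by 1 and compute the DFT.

Time shift by 1: X_shifted[k] = ω_5^(1k) · X[k]
Shifted x = [-3, 0, 0, -1, 1]

DFT(x[n-1]) = [-3, -1.8820+0.3633i, -4.1180+1.5388i, -4.1180-1.5388i, -1.8820-0.3633i]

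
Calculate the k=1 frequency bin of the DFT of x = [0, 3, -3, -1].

X[1] = Σ(n=0 to 3) x[n] · ω_4^(1n) where ω_4 = e^(-2πi/4)
= (0)·ω_4^0 + (3)·ω_4^1 + (-3)·ω_4^2 + (-1)·ω_4^3

X[1] = 3-4i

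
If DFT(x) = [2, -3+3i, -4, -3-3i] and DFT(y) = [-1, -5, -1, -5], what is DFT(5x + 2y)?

By linearity: DFT(5x + 2y) = 5·DFT(x) + 2·DFT(y)
= 5·[2, -3+3i, -4, -3-3i] + 2·[-1, -5, -1, -5]

Computing element-wise:
Z[0] = 5·(2) + 2·(-1) = 8
Z[1] = 5·(-3+3i) + 2·(-5) = -25+15i
Z[2] = 5·(-4) + 2·(-1) = -22
Z[3] = 5·(-3-3i) + 2·(-5) = -25-15i

DFT(5x + 2y) = 5·X + 2·Y = [8, -25+15i, -22, -25-15i]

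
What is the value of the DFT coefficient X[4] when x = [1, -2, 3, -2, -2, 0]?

X[4] = Σ(n=0 to 5) x[n] · ω_6^(4n) where ω_6 = e^(-2πi/6)
= (1)·ω_6^0 + (-2)·ω_6^4 + (3)·ω_6^8 + (-2)·ω_6^12 + (-2)·ω_6^16 + (0)·ω_6^20

X[4] = -0.5000-6.0622i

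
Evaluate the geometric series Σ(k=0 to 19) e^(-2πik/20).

Sum of all nth roots of unity equals 0 for n > 1 (geometric series with r ≠ 1).

0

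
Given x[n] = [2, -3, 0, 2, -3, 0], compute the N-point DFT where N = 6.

X[k] = Σ(n=0 to 5) x[n] · ω_6^(nk)
where ω_6 = e^(-2πi/6)

Computing each X[k]:
X[0] = -2
X[1] = 0
X[2] = 7.0000+5.1962i
X[3] = 0
X[4] = 7.0000-5.1962i
X[5] = 0

X = [-2, 0, 7.0000+5.1962i, 0, 7.0000-5.1962i, 0]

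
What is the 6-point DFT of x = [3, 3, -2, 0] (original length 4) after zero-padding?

Original 4-point DFT: [4, 5-3i, -2, 5+3i]
Zero-padded 6-point DFT provides frequency interpolation.

DFT_6([x, 0, ...]) = [4, 5.5000-0.8660i, 2.5000-4.3301i, -2, 2.5000+4.3301i, 5.5000+0.8660i]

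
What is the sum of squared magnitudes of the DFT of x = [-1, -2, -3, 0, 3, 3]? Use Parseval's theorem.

Parseval: Σ|x[n]|² = (1/N)Σ|X[k]|², so Σ|X[k]|² = N·Σ|x[n]|² = 6·32.0000

Σ|X[k]|² = N·Σ|x[n]|² = 6·32.0000 = 192.0000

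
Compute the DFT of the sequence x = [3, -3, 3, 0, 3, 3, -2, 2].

X[k] = Σ(n=0 to 7) x[n] · ω_8^(nk)
where ω_8 = e^(-2πi/8)

Computing each X[k]:
X[0] = 9
X[1] = -2.8284+0.6569i
X[2] = 5+2i
X[3] = 2.8284+10.6569i
X[4] = 5
X[5] = 2.8284-10.6569i
X[6] = 5-2i
X[7] = -2.8284-0.6569i

X = [9, -2.8284+0.6569i, 5+2i, 2.8284+10.6569i, 5, 2.8284-10.6569i, 5-2i, -2.8284-0.6569i]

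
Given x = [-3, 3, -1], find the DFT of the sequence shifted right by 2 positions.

Time shift by 2: X_shifted[k] = ω_3^(2k) · X[k]
Shifted x = [3, -1, -3]

DFT(x[n-2]) = [-1, 5.0000-1.7321i, 5.0000+1.7321i]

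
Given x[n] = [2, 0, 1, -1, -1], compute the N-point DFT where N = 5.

X[k] = Σ(n=0 to 4) x[n] · ω_5^(nk)
where ω_5 = e^(-2πi/5)

Computing each X[k]:
X[0] = 1
X[1] = 1.6910-2.1266i
X[2] = 2.8090+1.3143i
X[3] = 2.8090-1.3143i
X[4] = 1.6910+2.1266i

X = [1, 1.6910-2.1266i, 2.8090+1.3143i, 2.8090-1.3143i, 1.6910+2.1266i]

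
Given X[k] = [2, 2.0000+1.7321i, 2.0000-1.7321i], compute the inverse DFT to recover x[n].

x[n] = (1/3) Σ(k=0 to 2) X[k] · e^(2πikn/3)

Computing each x[n]:
x[0] = 2
x[1] = -1
x[2] = 1

x = [2, -1, 1]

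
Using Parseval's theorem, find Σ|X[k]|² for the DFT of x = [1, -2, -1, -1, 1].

Parseval: Σ|x[n]|² = (1/N)Σ|X[k]|², so Σ|X[k]|² = N·Σ|x[n]|² = 5·8.0000

Σ|X[k]|² = N·Σ|x[n]|² = 5·8.0000 = 40.0000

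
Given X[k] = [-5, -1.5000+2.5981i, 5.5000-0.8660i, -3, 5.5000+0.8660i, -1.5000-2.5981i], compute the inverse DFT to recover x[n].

x[n] = (1/6) Σ(k=0 to 5) X[k] · e^(2πikn/6)

Computing each x[n]:
x[0] = 0
x[1] = -2
x[2] = -3
x[3] = 2
x[4] = -1
x[5] = -1

x = [0, -2, -3, 2, -1, -1]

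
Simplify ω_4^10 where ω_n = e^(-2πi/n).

Since ω_4^4 = 1, powers reduce modulo 4.
10 mod 4 = 2
So ω_4^10 = ω_4^2 = e^(-2πi·2/4)

ω_4^10 = ω_4^2 = -1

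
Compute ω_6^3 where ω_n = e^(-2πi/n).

ω_6^3 = e^(-2πi·3/6)
= cos(-2π·3/6) + i·sin(-2π·3/6)
= cos(-6π/6) + i·sin(-6π/6)

ω_6^3 = cos(-6π/6) + i·sin(-6π/6) = -1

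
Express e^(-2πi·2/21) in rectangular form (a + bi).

ω_21^2 = e^(-2πi·2/21)
= cos(-2π·2/21) + i·sin(-2π·2/21)
= cos(-4π/21) + i·sin(-4π/21)

ω_21^2 = cos(-4π/21) + i·sin(-4π/21) = 0.8262-0.5633i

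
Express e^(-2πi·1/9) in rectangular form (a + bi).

ω_9^1 = e^(-2πi·1/9)
= cos(-2π·1/9) + i·sin(-2π·1/9)
= cos(-2π/9) + i·sin(-2π/9)

ω_9^1 = cos(-2π/9) + i·sin(-2π/9) = 0.7660-0.6428i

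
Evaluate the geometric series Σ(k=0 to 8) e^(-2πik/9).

Sum of all nth roots of unity equals 0 for n > 1 (geometric series with r ≠ 1).

0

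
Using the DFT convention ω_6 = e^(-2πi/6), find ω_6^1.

ω_6^1 = e^(-2πi·1/6)
= cos(-2π·1/6) + i·sin(-2π·1/6)
= cos(-2π/6) + i·sin(-2π/6)

ω_6^1 = cos(-2π/6) + i·sin(-2π/6) = 0.5000-0.8660i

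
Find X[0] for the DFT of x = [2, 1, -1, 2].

X[0] = Σ(n=0 to 3) x[n] · ω_4^0 = Σ x[n]
= (2) + (1) + (-1) + (2)

X[0] = 4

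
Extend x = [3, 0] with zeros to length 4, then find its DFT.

Original 2-point DFT: [3, 3]
Zero-padded 4-point DFT provides frequency interpolation.

DFT_4([x, 0, ...]) = [3, 3, 3, 3]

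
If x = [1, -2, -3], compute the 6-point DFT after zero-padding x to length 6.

Original 3-point DFT: [-4, 3.5000-0.8660i, 3.5000+0.8660i]
Zero-padded 6-point DFT provides frequency interpolation.

DFT_6([x, 0, ...]) = [-4, 1.5000+4.3301i, 3.5000-0.8660i, 0, 3.5000+0.8660i, 1.5000-4.3301i]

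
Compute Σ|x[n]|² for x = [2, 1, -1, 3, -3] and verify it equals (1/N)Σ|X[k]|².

Time domain:
Σ|x[n]|² = |2|² + |1|² + |-1|² + |3|² + |-3|² = 24.0000

Frequency domain:
(1/5)Σ|X[k]|² = (1/5)(|2|² + |-0.2361-1.4531i|² + |4.2361-6.1554i|² + |4.2361+6.1554i|² + |-0.2361+1.4531i|²) = (1/5)·120.0000 = 24.0000

Both sides agree, confirming Parseval's theorem.

Σ|x[n]|² = (1/N)Σ|X[k]|² = 24.0000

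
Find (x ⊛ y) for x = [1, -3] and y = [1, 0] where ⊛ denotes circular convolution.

(x ⊛ y)[n] = Σ(m=0 to 1) x[m] · y[(n-m) mod 2]

Computing each output sample:
(x ⊛ y)[0] = 1
(x ⊛ y)[1] = -3

x ⊛ y = [1, -3]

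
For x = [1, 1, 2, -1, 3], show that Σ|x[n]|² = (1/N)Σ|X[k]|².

Time domain:
Σ|x[n]|² = |1|² + |1|² + |2|² + |-1|² + |3|² = 16.0000

Frequency domain:
(1/5)Σ|X[k]|² = (1/5)(|6|² + |1.4271+0.1388i|² + |-1.9271+4.0287i|² + |-1.9271-4.0287i|² + |1.4271-0.1388i|²) = (1/5)·80.0000 = 16.0000

Both sides agree, confirming Parseval's theorem.

Σ|x[n]|² = (1/N)Σ|X[k]|² = 16.0000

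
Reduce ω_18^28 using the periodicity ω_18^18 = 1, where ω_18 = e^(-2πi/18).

Since ω_18^18 = 1, powers reduce modulo 18.
28 mod 18 = 10
So ω_18^28 = ω_18^10 = e^(-2πi·10/18)

ω_18^28 = ω_18^10 = -0.9397+0.3420i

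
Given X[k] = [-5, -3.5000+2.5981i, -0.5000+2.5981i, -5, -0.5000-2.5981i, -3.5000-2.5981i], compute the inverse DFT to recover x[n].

x[n] = (1/6) Σ(k=0 to 5) X[k] · e^(2πikn/6)

Computing each x[n]:
x[0] = -3
x[1] = -2
x[2] = -1
x[3] = 1
x[4] = -1
x[5] = 1

x = [-3, -2, -1, 1, -1, 1]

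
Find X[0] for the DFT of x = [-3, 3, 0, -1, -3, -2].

X[0] = Σ(n=0 to 5) x[n] · ω_6^0 = Σ x[n]
= (-3) + (3) + (0) + (-1) + (-3) + (-2)

X[0] = -6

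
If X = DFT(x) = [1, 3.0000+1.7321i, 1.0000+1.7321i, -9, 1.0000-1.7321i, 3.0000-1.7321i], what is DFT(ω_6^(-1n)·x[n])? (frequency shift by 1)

Modulation property: DFT(ω_6^(-1n)·x[n]) = X[(k-1) mod 6], so circularly shift X by 1 positions.

X[k-1] = [3.0000-1.7321i, 1, 3.0000+1.7321i, 1.0000+1.7321i, -9, 1.0000-1.7321i]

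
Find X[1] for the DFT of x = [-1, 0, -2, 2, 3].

X[1] = Σ(n=0 to 4) x[n] · ω_5^(1n) where ω_5 = e^(-2πi/5)
= (-1)·ω_5^0 + (0)·ω_5^1 + (-2)·ω_5^2 + (2)·ω_5^3 + (3)·ω_5^4

X[1] = -0.0729+5.2043i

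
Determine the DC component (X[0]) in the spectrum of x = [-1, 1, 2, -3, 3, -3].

X[0] = Σ(n=0 to 5) x[n] · ω_6^0 = Σ x[n]
= (-1) + (1) + (2) + (-3) + (3) + (-3)

X[0] = -1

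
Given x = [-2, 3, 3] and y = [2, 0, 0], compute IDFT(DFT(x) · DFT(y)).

(x ⊛ y)[n] = Σ(m=0 to 2) x[m] · y[(n-m) mod 3]

Computing each output sample:
(x ⊛ y)[0] = -4
(x ⊛ y)[1] = 6
(x ⊛ y)[2] = 6

x ⊛ y = [-4, 6, 6]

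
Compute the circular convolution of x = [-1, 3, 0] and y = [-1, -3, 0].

(x ⊛ y)[n] = Σ(m=0 to 2) x[m] · y[(n-m) mod 3]

Computing each output sample:
(x ⊛ y)[0] = 1
(x ⊛ y)[1] = 0
(x ⊛ y)[2] = -9

x ⊛ y = [1, 0, -9]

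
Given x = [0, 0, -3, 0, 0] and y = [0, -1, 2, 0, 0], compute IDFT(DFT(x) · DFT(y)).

(x ⊛ y)[n] = Σ(m=0 to 4) x[m] · y[(n-m) mod 5]

Computing each output sample:
(x ⊛ y)[0] = 0
(x ⊛ y)[1] = 0
(x ⊛ y)[2] = 0
(x ⊛ y)[3] = 3
(x ⊛ y)[4] = -6

x ⊛ y = [0, 0, 0, 3, -6]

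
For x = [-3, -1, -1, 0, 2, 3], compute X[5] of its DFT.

X[5] = Σ(n=0 to 5) x[n] · ω_6^(5n) where ω_6 = e^(-2πi/6)
= (-3)·ω_6^0 + (-1)·ω_6^5 + (-1)·ω_6^10 + (0)·ω_6^15 + (2)·ω_6^20 + (3)·ω_6^25

X[5] = -2.5000-6.0622i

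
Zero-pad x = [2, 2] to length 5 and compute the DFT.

Original 2-point DFT: [4, 0]
Zero-padded 5-point DFT provides frequency interpolation.

DFT_5([x, 0, ...]) = [4, 2.6180-1.9021i, 0.3820-1.1756i, 0.3820+1.1756i, 2.6180+1.9021i]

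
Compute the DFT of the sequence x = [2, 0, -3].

X[k] = Σ(n=0 to 2) x[n] · ω_3^(nk)
where ω_3 = e^(-2πi/3)

Computing each X[k]:
X[0] = -1
X[1] = 3.5000-2.5981i
X[2] = 3.5000+2.5981i

X = [-1, 3.5000-2.5981i, 3.5000+2.5981i]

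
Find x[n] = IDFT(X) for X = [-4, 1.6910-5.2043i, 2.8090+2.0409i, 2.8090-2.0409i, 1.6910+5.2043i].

x[n] = (1/5) Σ(k=0 to 4) X[k] · e^(2πikn/5)

Computing each x[n]:
x[0] = 1
x[1] = 0
x[2] = 1
x[3] = -3
x[4] = -3

x = [1, 0, 1, -3, -3]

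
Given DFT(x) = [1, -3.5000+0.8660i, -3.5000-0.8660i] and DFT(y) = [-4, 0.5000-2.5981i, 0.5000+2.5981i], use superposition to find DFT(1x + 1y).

By linearity: DFT(1x + 1y) = 1·DFT(x) + 1·DFT(y)
= 1·[1, -3.5000+0.8660i, -3.5000-0.8660i] + 1·[-4, 0.5000-2.5981i, 0.5000+2.5981i]

Computing element-wise:
Z[0] = 1·(1) + 1·(-4) = -3
Z[1] = 1·(-3.5000+0.8660i) + 1·(0.5000-2.5981i) = -3.0000-1.7321i
Z[2] = 1·(-3.5000-0.8660i) + 1·(0.5000+2.5981i) = -3.0000+1.7321i

DFT(1x + 1y) = 1·X + 1·Y = [-3, -3.0000-1.7321i, -3.0000+1.7321i]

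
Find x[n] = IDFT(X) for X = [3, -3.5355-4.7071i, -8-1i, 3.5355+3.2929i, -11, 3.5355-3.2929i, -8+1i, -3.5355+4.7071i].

x[n] = (1/8) Σ(k=0 to 7) X[k] · e^(2πikn/8)

Computing each x[n]:
x[0] = -3
x[1] = 1
x[2] = 3
x[3] = 3
x[4] = -3
x[5] = 3
x[6] = -1
x[7] = 0

x = [-3, 1, 3, 3, -3, 3, -1, 0]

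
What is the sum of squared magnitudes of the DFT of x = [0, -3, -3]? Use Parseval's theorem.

Parseval: Σ|x[n]|² = (1/N)Σ|X[k]|², so Σ|X[k]|² = N·Σ|x[n]|² = 3·18.0000

Σ|X[k]|² = N·Σ|x[n]|² = 3·18.0000 = 54.0000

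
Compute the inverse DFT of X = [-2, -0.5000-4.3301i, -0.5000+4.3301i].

x[n] = (1/3) Σ(k=0 to 2) X[k] · e^(2πikn/3)

Computing each x[n]:
x[0] = -1
x[1] = 2
x[2] = -3

x = [-1, 2, -3]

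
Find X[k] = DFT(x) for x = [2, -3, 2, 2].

X[k] = Σ(n=0 to 3) x[n] · ω_4^(nk)
where ω_4 = e^(-2πi/4)

Computing each X[k]:
X[0] = 3
X[1] = 5i
X[2] = 5
X[3] = -5i

X = [3, 5i, 5, -5i]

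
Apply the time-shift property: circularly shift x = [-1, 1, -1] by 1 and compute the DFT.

Time shift by 1: X_shifted[k] = ω_3^(1k) · X[k]
Shifted x = [-1, -1, 1]

DFT(x[n-1]) = [-1, -1.0000+1.7321i, -1.0000-1.7321i]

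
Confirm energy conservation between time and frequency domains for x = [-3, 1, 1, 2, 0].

Time domain:
Σ|x[n]|² = |-3|² + |1|² + |1|² + |2|² + |0|² = 15.0000

Frequency domain:
(1/5)Σ|X[k]|² = (1/5)(|1|² + |-5.1180-0.3633i|² + |-2.8820-1.5388i|² + |-2.8820+1.5388i|² + |-5.1180+0.3633i|²) = (1/5)·75.0000 = 15.0000

Both sides agree, confirming Parseval's theorem.

Σ|x[n]|² = (1/N)Σ|X[k]|² = 15.0000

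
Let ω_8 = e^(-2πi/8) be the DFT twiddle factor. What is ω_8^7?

ω_8^7 = e^(-2πi·7/8)
= cos(-2π·7/8) + i·sin(-2π·7/8)
= cos(-14π/8) + i·sin(-14π/8)

ω_8^7 = cos(-14π/8) + i·sin(-14π/8) = 0.7071+0.7071i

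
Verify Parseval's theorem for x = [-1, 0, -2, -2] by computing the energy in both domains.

Time domain:
Σ|x[n]|² = |-1|² + |0|² + |-2|² + |-2|² = 9.0000

Frequency domain:
(1/4)Σ|X[k]|² = (1/4)(|-5|² + |1-2i|² + |-1|² + |1+2i|²) = (1/4)·36.0000 = 9.0000

Both sides agree, confirming Parseval's theorem.

Σ|x[n]|² = (1/N)Σ|X[k]|² = 9.0000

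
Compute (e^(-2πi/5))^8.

Since ω_5^5 = 1, powers reduce modulo 5.
8 mod 5 = 3
So ω_5^8 = ω_5^3 = e^(-2πi·3/5)

ω_5^8 = ω_5^3 = -0.8090+0.5878i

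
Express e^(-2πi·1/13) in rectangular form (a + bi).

ω_13^1 = e^(-2πi·1/13)
= cos(-2π·1/13) + i·sin(-2π·1/13)
= cos(-2π/13) + i·sin(-2π/13)

ω_13^1 = cos(-2π/13) + i·sin(-2π/13) = 0.8855-0.4647i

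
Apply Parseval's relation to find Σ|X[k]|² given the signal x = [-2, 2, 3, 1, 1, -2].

Parseval: Σ|x[n]|² = (1/N)Σ|X[k]|², so Σ|X[k]|² = N·Σ|x[n]|² = 6·23.0000

Σ|X[k]|² = N·Σ|x[n]|² = 6·23.0000 = 138.0000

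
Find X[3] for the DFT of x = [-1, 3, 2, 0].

X[3] = Σ(n=0 to 3) x[n] · ω_4^(3n) where ω_4 = e^(-2πi/4)
= (-1)·ω_4^0 + (3)·ω_4^3 + (2)·ω_4^6 + (0)·ω_4^9

X[3] = -3+3i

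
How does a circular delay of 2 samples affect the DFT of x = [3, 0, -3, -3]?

Time shift by 2: X_shifted[k] = ω_4^(2k) · X[k]
Shifted x = [-3, -3, 3, 0]

DFT(x[n-2]) = [-3, -6+3i, 3, -6-3i]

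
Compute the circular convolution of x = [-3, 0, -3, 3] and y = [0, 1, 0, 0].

(x ⊛ y)[n] = Σ(m=0 to 3) x[m] · y[(n-m) mod 4]

Computing each output sample:
(x ⊛ y)[0] = 3
(x ⊛ y)[1] = -3
(x ⊛ y)[2] = 0
(x ⊛ y)[3] = -3

x ⊛ y = [3, -3, 0, -3]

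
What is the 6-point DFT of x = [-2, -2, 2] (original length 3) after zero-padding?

Original 3-point DFT: [-2, -2.0000+3.4641i, -2.0000-3.4641i]
Zero-padded 6-point DFT provides frequency interpolation.

DFT_6([x, 0, ...]) = [-2, -4, -2.0000+3.4641i, 2, -2.0000-3.4641i, -4]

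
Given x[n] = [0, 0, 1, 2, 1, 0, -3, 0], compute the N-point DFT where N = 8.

X[k] = Σ(n=0 to 7) x[n] · ω_8^(nk)
where ω_8 = e^(-2πi/8)

Computing each X[k]:
X[0] = 1
X[1] = -2.4142-5.4142i
X[2] = 3+2i
X[3] = 0.4142+2.5858i
X[4] = -3
X[5] = 0.4142-2.5858i
X[6] = 3-2i
X[7] = -2.4142+5.4142i

X = [1, -2.4142-5.4142i, 3+2i, 0.4142+2.5858i, -3, 0.4142-2.5858i, 3-2i, -2.4142+5.4142i]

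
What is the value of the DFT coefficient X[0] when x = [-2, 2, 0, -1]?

X[0] = Σ(n=0 to 3) x[n] · ω_4^0 = Σ x[n]
= (-2) + (2) + (0) + (-1)

X[0] = -1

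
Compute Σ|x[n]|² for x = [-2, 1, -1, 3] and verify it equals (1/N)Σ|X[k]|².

Time domain:
Σ|x[n]|² = |-2|² + |1|² + |-1|² + |3|² = 15.0000

Frequency domain:
(1/4)Σ|X[k]|² = (1/4)(|1|² + |-1+2i|² + |-7|² + |-1-2i|²) = (1/4)·60.0000 = 15.0000

Both sides agree, confirming Parseval's theorem.

Σ|x[n]|² = (1/N)Σ|X[k]|² = 15.0000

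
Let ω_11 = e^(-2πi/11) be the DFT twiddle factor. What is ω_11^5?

ω_11^5 = e^(-2πi·5/11)
= cos(-2π·5/11) + i·sin(-2π·5/11)
= cos(-10π/11) + i·sin(-10π/11)

ω_11^5 = cos(-10π/11) + i·sin(-10π/11) = -0.9595-0.2817i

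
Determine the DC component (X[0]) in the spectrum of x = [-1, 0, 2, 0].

X[0] = Σ(n=0 to 3) x[n] · ω_4^0 = Σ x[n]
= (-1) + (0) + (2) + (0)

X[0] = 1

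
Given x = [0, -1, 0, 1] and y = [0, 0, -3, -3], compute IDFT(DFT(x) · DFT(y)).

(x ⊛ y)[n] = Σ(m=0 to 3) x[m] · y[(n-m) mod 4]

Computing each output sample:
(x ⊛ y)[0] = 3
(x ⊛ y)[1] = -3
(x ⊛ y)[2] = -3
(x ⊛ y)[3] = 3

x ⊛ y = [3, -3, -3, 3]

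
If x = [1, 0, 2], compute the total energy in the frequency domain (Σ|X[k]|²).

Parseval: Σ|x[n]|² = (1/N)Σ|X[k]|², so Σ|X[k]|² = N·Σ|x[n]|² = 3·5.0000

Σ|X[k]|² = N·Σ|x[n]|² = 3·5.0000 = 15.0000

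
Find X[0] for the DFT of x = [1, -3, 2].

X[0] = Σ(n=0 to 2) x[n] · ω_3^0 = Σ x[n]
= (1) + (-3) + (2)

X[0] = 0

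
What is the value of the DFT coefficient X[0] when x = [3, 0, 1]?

X[0] = Σ(n=0 to 2) x[n] · ω_3^0 = Σ x[n]
= (3) + (0) + (1)

X[0] = 4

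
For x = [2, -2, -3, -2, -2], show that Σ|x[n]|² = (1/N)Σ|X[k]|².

Time domain:
Σ|x[n]|² = |2|² + |-2|² + |-3|² + |-2|² + |-2|² = 25.0000

Frequency domain:
(1/5)Σ|X[k]|² = (1/5)(|-7|² + |4.8090+0.5878i|² + |3.6910-0.9511i|² + |3.6910+0.9511i|² + |4.8090-0.5878i|²) = (1/5)·125.0000 = 25.0000

Both sides agree, confirming Parseval's theorem.

Σ|x[n]|² = (1/N)Σ|X[k]|² = 25.0000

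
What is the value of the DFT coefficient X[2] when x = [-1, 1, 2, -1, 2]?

X[2] = Σ(n=0 to 4) x[n] · ω_5^(2n) where ω_5 = e^(-2πi/5)
= (-1)·ω_5^0 + (1)·ω_5^2 + (2)·ω_5^4 + (-1)·ω_5^6 + (2)·ω_5^8

X[2] = -3.1180+3.4410i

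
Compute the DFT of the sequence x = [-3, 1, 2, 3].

X[k] = Σ(n=0 to 3) x[n] · ω_4^(nk)
where ω_4 = e^(-2πi/4)

Computing each X[k]:
X[0] = 3
X[1] = -5+2i
X[2] = -5
X[3] = -5-2i

X = [3, -5+2i, -5, -5-2i]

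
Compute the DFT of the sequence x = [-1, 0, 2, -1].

X[k] = Σ(n=0 to 3) x[n] · ω_4^(nk)
where ω_4 = e^(-2πi/4)

Computing each X[k]:
X[0] = 0
X[1] = -3-1i
X[2] = 2
X[3] = -3+1i

X = [0, -3-1i, 2, -3+1i]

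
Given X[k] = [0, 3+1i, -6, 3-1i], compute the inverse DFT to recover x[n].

x[n] = (1/4) Σ(k=0 to 3) X[k] · e^(2πikn/4)

Computing each x[n]:
x[0] = 0
x[1] = 1
x[2] = -3
x[3] = 2

x = [0, 1, -3, 2]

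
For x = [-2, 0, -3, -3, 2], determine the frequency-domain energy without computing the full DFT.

Parseval: Σ|x[n]|² = (1/N)Σ|X[k]|², so Σ|X[k]|² = N·Σ|x[n]|² = 5·26.0000

Σ|X[k]|² = N·Σ|x[n]|² = 5·26.0000 = 130.0000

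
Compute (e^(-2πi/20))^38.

Since ω_20^20 = 1, powers reduce modulo 20.
38 mod 20 = 18
So ω_20^38 = ω_20^18 = e^(-2πi·18/20)

ω_20^38 = ω_20^18 = 0.8090+0.5878i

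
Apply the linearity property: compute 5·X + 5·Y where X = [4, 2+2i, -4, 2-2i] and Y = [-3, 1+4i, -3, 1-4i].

By linearity: DFT(5x + 5y) = 5·DFT(x) + 5·DFT(y)
= 5·[4, 2+2i, -4, 2-2i] + 5·[-3, 1+4i, -3, 1-4i]

Computing element-wise:
Z[0] = 5·(4) + 5·(-3) = 5
Z[1] = 5·(2+2i) + 5·(1+4i) = 15+30i
Z[2] = 5·(-4) + 5·(-3) = -35
Z[3] = 5·(2-2i) + 5·(1-4i) = 15-30i

DFT(5x + 5y) = 5·X + 5·Y = [5, 15+30i, -35, 15-30i]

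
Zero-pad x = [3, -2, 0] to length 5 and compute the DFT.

Original 3-point DFT: [1, 4.0000+1.7321i, 4.0000-1.7321i]
Zero-padded 5-point DFT provides frequency interpolation.

DFT_5([x, 0, ...]) = [1, 2.3820+1.9021i, 4.6180+1.1756i, 4.6180-1.1756i, 2.3820-1.9021i]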